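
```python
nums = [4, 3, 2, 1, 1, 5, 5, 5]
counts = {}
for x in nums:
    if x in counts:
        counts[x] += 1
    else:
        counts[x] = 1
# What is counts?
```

Initial: counts = {}, nums = [4, 3, 2, 1, 1, 5, 5, 5]
See 4: counts = {4: 1}
See 3: counts = {4: 1, 3: 1}
See 2: counts = {4: 1, 3: 1, 2: 1}
See 1: counts = {4: 1, 3: 1, 2: 1, 1: 1}
See 1: counts = {4: 1, 3: 1, 2: 1, 1: 2}
See 5: counts = {4: 1, 3: 1, 2: 1, 1: 2, 5: 1}
See 5: counts = {4: 1, 3: 1, 2: 1, 1: 2, 5: 2}
See 5: counts = {4: 1, 3: 1, 2: 1, 1: 2, 5: 3}

{4: 1, 3: 1, 2: 1, 1: 2, 5: 3}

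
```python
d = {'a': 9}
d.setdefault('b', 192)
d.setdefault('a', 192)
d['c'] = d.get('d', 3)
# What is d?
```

After line 1: d = {'a': 9}
After line 2 (setdefault adds 'b'=192): d = {'a': 9, 'b': 192}
After line 3 (setdefault 'a' no-op, already exists): d = {'a': 9, 'b': 192}
After line 4 (get('d', 3) returns default since 'd' not in d): d = {'a': 9, 'b': 192, 'c': 3}

{'a': 9, 'b': 192, 'c': 3}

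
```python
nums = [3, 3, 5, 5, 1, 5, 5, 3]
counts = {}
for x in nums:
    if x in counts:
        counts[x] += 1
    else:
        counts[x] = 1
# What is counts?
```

Initial: counts = {}, nums = [3, 3, 5, 5, 1, 5, 5, 3]
See 3: counts = {3: 1}
See 3: counts = {3: 2}
See 5: counts = {3: 2, 5: 1}
See 5: counts = {3: 2, 5: 2}
See 1: counts = {3: 2, 5: 2, 1: 1}
See 5: counts = {3: 2, 5: 3, 1: 1}
See 5: counts = {3: 2, 5: 4, 1: 1}
See 3: counts = {3: 3, 5: 4, 1: 1}

{3: 3, 5: 4, 1: 1}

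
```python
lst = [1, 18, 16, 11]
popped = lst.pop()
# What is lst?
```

[1, 18, 16]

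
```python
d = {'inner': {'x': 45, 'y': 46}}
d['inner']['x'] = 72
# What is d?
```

After line 1: d = {'inner': {'x': 45, 'y': 46}}
After line 2 (inner x overwritten): d = {'inner': {'x': 72, 'y': 46}}

{'inner': {'x': 72, 'y': 46}}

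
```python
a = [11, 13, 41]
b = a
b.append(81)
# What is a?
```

After line 1: a = [11, 13, 41]
After line 2 (b = a is an alias, same object): a = [11, 13, 41], b = [11, 13, 41]
After line 3 (b.append mutates the shared list): a = [11, 13, 41, 81], b = [11, 13, 41, 81]

[11, 13, 41, 81]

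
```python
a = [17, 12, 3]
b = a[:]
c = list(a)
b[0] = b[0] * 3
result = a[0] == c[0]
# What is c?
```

After line 1: a = [17, 12, 3]
After line 2 (b = a[:], copy): a = [17, 12, 3], b = [17, 12, 3]
After line 3 (c = list(a) is a copy, new object): c = [17, 12, 3]
After line 4 (b[0] = 17 * 3 = 51; only b mutates (copy)): a = [17, 12, 3], b = [51, 12, 3], c = [17, 12, 3]
After line 5 (a[0] = 17, c[0] = 17; result = True)

[17, 12, 3]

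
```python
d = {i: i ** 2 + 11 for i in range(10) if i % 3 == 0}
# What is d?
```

{0: 11, 3: 20, 6: 47, 9: 92}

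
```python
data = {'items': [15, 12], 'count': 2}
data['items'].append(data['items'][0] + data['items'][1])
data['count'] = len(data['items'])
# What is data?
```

After line 1: data = {'items': [15, 12], 'count': 2}
After line 2 (append 15 + 12 = 27): data = {'items': [15, 12, 27], 'count': 2}
After line 3 (count = len(items) = 3): data = {'items': [15, 12, 27], 'count': 3}

{'items': [15, 12, 27], 'count': 3}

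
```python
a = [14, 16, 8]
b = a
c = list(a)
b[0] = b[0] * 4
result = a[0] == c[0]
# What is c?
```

After line 1: a = [14, 16, 8]
After line 2 (b = a, alias): a = [14, 16, 8], b = [14, 16, 8]
After line 3 (c = list(a) is a copy, new object): c = [14, 16, 8]
After line 4 (b[0] = 14 * 4 = 56; mutates shared a/b): a = b = [56, 16, 8], c = [14, 16, 8]
After line 5 (a[0] = 56, c[0] = 14; result = False)

[14, 16, 8]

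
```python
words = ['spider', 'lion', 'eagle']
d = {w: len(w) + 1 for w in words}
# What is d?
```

{'spider': 7, 'lion': 5, 'eagle': 6}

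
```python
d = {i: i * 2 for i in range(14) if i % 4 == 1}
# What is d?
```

{1: 2, 5: 10, 9: 18, 13: 26}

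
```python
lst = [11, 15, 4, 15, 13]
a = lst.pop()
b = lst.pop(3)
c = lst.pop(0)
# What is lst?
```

After line 1: lst = [11, 15, 4, 15, 13]
After line 2 (pop() -> a = 13): lst = [11, 15, 4, 15]
After line 3 (pop(3) -> b = 15): lst = [11, 15, 4]
After line 4 (pop(0) -> c = 11): lst = [15, 4]

[15, 4]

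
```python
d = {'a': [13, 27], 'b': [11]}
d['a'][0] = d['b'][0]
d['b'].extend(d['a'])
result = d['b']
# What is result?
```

After line 1: d = {'a': [13, 27], 'b': [11]}
After line 2 (a[0] = b[0] = 11): d = {'a': [11, 27], 'b': [11]}
After line 3 (b.extend(a) appends [11, 27]): d = {'a': [11, 27], 'b': [11, 11, 27]}
After line 4: result = d['b'] = [11, 11, 27]

[11, 11, 27]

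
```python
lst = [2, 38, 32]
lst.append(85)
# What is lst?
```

[2, 38, 32, 85]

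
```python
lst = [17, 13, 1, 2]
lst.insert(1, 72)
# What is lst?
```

[17, 72, 13, 1, 2]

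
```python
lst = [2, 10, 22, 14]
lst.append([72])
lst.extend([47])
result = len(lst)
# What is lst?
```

After line 1: lst = [2, 10, 22, 14]
After line 2 (append adds [72] as single element): lst = [2, 10, 22, 14, [72]]
After line 3 (extend unpacks [47], adds 47): lst = [2, 10, 22, 14, [72], 47]
After line 4: result = len(lst) = 6

[2, 10, 22, 14, [72], 47]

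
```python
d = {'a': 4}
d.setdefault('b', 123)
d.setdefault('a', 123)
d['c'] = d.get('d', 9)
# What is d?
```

After line 1: d = {'a': 4}
After line 2 (setdefault adds 'b'=123): d = {'a': 4, 'b': 123}
After line 3 (setdefault 'a' no-op, already exists): d = {'a': 4, 'b': 123}
After line 4 (get('d', 9) returns default since 'd' not in d): d = {'a': 4, 'b': 123, 'c': 9}

{'a': 4, 'b': 123, 'c': 9}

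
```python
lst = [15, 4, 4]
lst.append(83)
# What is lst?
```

[15, 4, 4, 83]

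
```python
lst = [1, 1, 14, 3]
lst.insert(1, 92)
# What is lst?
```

[1, 92, 1, 14, 3]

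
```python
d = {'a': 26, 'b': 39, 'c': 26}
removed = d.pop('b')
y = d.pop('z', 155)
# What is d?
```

After line 1: d = {'a': 26, 'b': 39, 'c': 26}
After line 2 (pop 'b' returns 39): d = {'a': 26, 'c': 26}, removed = 39
After line 3 (pop 'z' missing, returns default 155): d = {'a': 26, 'c': 26}, y = 155

{'a': 26, 'c': 26}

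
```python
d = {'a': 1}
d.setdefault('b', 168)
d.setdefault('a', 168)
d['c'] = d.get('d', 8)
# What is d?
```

After line 1: d = {'a': 1}
After line 2 (setdefault adds 'b'=168): d = {'a': 1, 'b': 168}
After line 3 (setdefault 'a' no-op, already exists): d = {'a': 1, 'b': 168}
After line 4 (get('d', 8) returns default since 'd' not in d): d = {'a': 1, 'b': 168, 'c': 8}

{'a': 1, 'b': 168, 'c': 8}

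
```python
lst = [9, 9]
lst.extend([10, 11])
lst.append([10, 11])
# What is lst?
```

After line 1: lst = [9, 9]
After line 2 (extend unpacks [10, 11]): lst = [9, 9, 10, 11]
After line 3 (append adds [10, 11] as single element): lst = [9, 9, 10, 11, [10, 11]]

[9, 9, 10, 11, [10, 11]]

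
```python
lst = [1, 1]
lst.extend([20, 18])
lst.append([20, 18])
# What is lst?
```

After line 1: lst = [1, 1]
After line 2 (extend unpacks [20, 18]): lst = [1, 1, 20, 18]
After line 3 (append adds [20, 18] as single element): lst = [1, 1, 20, 18, [20, 18]]

[1, 1, 20, 18, [20, 18]]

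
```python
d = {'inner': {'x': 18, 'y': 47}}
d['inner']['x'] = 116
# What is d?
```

After line 1: d = {'inner': {'x': 18, 'y': 47}}
After line 2 (inner x overwritten): d = {'inner': {'x': 116, 'y': 47}}

{'inner': {'x': 116, 'y': 47}}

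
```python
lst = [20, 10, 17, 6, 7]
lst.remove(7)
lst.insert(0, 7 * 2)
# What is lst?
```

After line 1: lst = [20, 10, 17, 6, 7]
After line 2 (remove first 7): lst = [20, 10, 17, 6]
After line 3 (insert 14 at index 0): lst = [14, 20, 10, 17, 6]

[14, 20, 10, 17, 6]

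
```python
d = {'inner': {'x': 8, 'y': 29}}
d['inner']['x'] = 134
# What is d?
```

After line 1: d = {'inner': {'x': 8, 'y': 29}}
After line 2 (inner x overwritten): d = {'inner': {'x': 134, 'y': 29}}

{'inner': {'x': 134, 'y': 29}}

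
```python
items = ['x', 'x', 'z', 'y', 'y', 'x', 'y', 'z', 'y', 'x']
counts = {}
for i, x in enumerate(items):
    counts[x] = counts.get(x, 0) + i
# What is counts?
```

Initial: counts = {}, items = ['x', 'x', 'z', 'y', 'y', 'x', 'y', 'z', 'y', 'x']
i=0, x='x': counts = {'x': 0}
i=1, x='x': counts = {'x': 1}
i=2, x='z': counts = {'x': 1, 'z': 2}
i=3, x='y': counts = {'x': 1, 'z': 2, 'y': 3}
i=4, x='y': counts = {'x': 1, 'z': 2, 'y': 7}
i=5, x='x': counts = {'x': 6, 'z': 2, 'y': 7}
i=6, x='y': counts = {'x': 6, 'z': 2, 'y': 13}
i=7, x='z': counts = {'x': 6, 'z': 9, 'y': 13}
i=8, x='y': counts = {'x': 6, 'z': 9, 'y': 21}
i=9, x='x': counts = {'x': 15, 'z': 9, 'y': 21}

{'x': 15, 'z': 9, 'y': 21}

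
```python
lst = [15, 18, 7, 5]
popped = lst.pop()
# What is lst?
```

[15, 18, 7]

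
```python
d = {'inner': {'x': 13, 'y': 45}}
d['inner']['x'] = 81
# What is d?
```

After line 1: d = {'inner': {'x': 13, 'y': 45}}
After line 2 (inner x overwritten): d = {'inner': {'x': 81, 'y': 45}}

{'inner': {'x': 81, 'y': 45}}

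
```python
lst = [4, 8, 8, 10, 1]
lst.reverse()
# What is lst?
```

[1, 10, 8, 8, 4]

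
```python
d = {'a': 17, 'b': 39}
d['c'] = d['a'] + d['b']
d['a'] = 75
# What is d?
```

After line 1: d = {'a': 17, 'b': 39}
After line 2 (d['c'] = 17 + 39): d = {'a': 17, 'b': 39, 'c': 56}
After line 3: d = {'a': 75, 'b': 39, 'c': 56}

{'a': 75, 'b': 39, 'c': 56}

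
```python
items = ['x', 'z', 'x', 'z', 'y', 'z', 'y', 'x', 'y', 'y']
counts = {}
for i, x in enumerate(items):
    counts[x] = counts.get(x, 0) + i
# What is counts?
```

Initial: counts = {}, items = ['x', 'z', 'x', 'z', 'y', 'z', 'y', 'x', 'y', 'y']
i=0, x='x': counts = {'x': 0}
i=1, x='z': counts = {'x': 0, 'z': 1}
i=2, x='x': counts = {'x': 2, 'z': 1}
i=3, x='z': counts = {'x': 2, 'z': 4}
i=4, x='y': counts = {'x': 2, 'z': 4, 'y': 4}
i=5, x='z': counts = {'x': 2, 'z': 9, 'y': 4}
i=6, x='y': counts = {'x': 2, 'z': 9, 'y': 10}
i=7, x='x': counts = {'x': 9, 'z': 9, 'y': 10}
i=8, x='y': counts = {'x': 9, 'z': 9, 'y': 18}
i=9, x='y': counts = {'x': 9, 'z': 9, 'y': 27}

{'x': 9, 'z': 9, 'y': 27}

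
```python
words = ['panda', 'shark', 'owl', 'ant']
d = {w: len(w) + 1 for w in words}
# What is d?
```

{'panda': 6, 'shark': 6, 'owl': 4, 'ant': 4}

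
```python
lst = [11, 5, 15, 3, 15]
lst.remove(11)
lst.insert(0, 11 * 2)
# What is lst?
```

After line 1: lst = [11, 5, 15, 3, 15]
After line 2 (remove first 11): lst = [5, 15, 3, 15]
After line 3 (insert 22 at index 0): lst = [22, 5, 15, 3, 15]

[22, 5, 15, 3, 15]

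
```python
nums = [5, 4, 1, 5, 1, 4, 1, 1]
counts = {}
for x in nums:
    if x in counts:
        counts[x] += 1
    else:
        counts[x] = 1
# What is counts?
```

Initial: counts = {}, nums = [5, 4, 1, 5, 1, 4, 1, 1]
See 5: counts = {5: 1}
See 4: counts = {5: 1, 4: 1}
See 1: counts = {5: 1, 4: 1, 1: 1}
See 5: counts = {5: 2, 4: 1, 1: 1}
See 1: counts = {5: 2, 4: 1, 1: 2}
See 4: counts = {5: 2, 4: 2, 1: 2}
See 1: counts = {5: 2, 4: 2, 1: 3}
See 1: counts = {5: 2, 4: 2, 1: 4}

{5: 2, 4: 2, 1: 4}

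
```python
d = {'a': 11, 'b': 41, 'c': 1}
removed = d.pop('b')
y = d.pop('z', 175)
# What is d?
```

After line 1: d = {'a': 11, 'b': 41, 'c': 1}
After line 2 (pop 'b' returns 41): d = {'a': 11, 'c': 1}, removed = 41
After line 3 (pop 'z' missing, returns default 175): d = {'a': 11, 'c': 1}, y = 175

{'a': 11, 'c': 1}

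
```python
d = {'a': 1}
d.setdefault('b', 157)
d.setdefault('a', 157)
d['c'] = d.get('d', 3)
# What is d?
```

After line 1: d = {'a': 1}
After line 2 (setdefault adds 'b'=157): d = {'a': 1, 'b': 157}
After line 3 (setdefault 'a' no-op, already exists): d = {'a': 1, 'b': 157}
After line 4 (get('d', 3) returns default since 'd' not in d): d = {'a': 1, 'b': 157, 'c': 3}

{'a': 1, 'b': 157, 'c': 3}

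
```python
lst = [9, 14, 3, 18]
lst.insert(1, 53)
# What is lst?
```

[9, 53, 14, 3, 18]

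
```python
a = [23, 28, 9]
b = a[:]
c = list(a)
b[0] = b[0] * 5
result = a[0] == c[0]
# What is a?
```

After line 1: a = [23, 28, 9]
After line 2 (b = a[:], copy): a = [23, 28, 9], b = [23, 28, 9]
After line 3 (c = list(a) is a copy, new object): c = [23, 28, 9]
After line 4 (b[0] = 23 * 5 = 115; only b mutates (copy)): a = [23, 28, 9], b = [115, 28, 9], c = [23, 28, 9]
After line 5 (a[0] = 23, c[0] = 23; result = True)

[23, 28, 9]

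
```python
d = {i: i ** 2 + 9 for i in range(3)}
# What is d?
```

{0: 9, 1: 10, 2: 13}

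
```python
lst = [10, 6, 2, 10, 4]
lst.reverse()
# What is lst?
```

[4, 10, 2, 6, 10]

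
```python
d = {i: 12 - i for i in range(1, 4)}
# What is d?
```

{1: 11, 2: 10, 3: 9}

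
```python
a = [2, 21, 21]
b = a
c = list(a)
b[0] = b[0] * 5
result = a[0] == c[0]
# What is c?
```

After line 1: a = [2, 21, 21]
After line 2 (b = a, alias): a = [2, 21, 21], b = [2, 21, 21]
After line 3 (c = list(a) is a copy, new object): c = [2, 21, 21]
After line 4 (b[0] = 2 * 5 = 10; mutates shared a/b): a = b = [10, 21, 21], c = [2, 21, 21]
After line 5 (a[0] = 10, c[0] = 2; result = False)

[2, 21, 21]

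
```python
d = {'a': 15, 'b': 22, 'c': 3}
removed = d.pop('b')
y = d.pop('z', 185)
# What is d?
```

After line 1: d = {'a': 15, 'b': 22, 'c': 3}
After line 2 (pop 'b' returns 22): d = {'a': 15, 'c': 3}, removed = 22
After line 3 (pop 'z' missing, returns default 185): d = {'a': 15, 'c': 3}, y = 185

{'a': 15, 'c': 3}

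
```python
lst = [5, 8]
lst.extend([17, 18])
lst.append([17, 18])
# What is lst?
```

After line 1: lst = [5, 8]
After line 2 (extend unpacks [17, 18]): lst = [5, 8, 17, 18]
After line 3 (append adds [17, 18] as single element): lst = [5, 8, 17, 18, [17, 18]]

[5, 8, 17, 18, [17, 18]]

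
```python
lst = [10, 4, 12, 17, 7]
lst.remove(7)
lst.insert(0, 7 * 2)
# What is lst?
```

After line 1: lst = [10, 4, 12, 17, 7]
After line 2 (remove first 7): lst = [10, 4, 12, 17]
After line 3 (insert 14 at index 0): lst = [14, 10, 4, 12, 17]

[14, 10, 4, 12, 17]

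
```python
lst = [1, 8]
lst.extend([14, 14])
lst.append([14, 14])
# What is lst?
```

After line 1: lst = [1, 8]
After line 2 (extend unpacks [14, 14]): lst = [1, 8, 14, 14]
After line 3 (append adds [14, 14] as single element): lst = [1, 8, 14, 14, [14, 14]]

[1, 8, 14, 14, [14, 14]]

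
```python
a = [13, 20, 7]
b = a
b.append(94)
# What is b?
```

After line 1: a = [13, 20, 7]
After line 2 (b = a is an alias, same object): a = [13, 20, 7], b = [13, 20, 7]
After line 3 (b.append mutates the shared list): a = [13, 20, 7, 94], b = [13, 20, 7, 94]

[13, 20, 7, 94]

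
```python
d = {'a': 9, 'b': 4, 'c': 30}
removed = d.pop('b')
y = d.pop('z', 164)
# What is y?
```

After line 1: d = {'a': 9, 'b': 4, 'c': 30}
After line 2 (pop 'b' returns 4): d = {'a': 9, 'c': 30}, removed = 4
After line 3 (pop 'z' missing, returns default 164): d = {'a': 9, 'c': 30}, y = 164

164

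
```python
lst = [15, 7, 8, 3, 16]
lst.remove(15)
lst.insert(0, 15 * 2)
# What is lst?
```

After line 1: lst = [15, 7, 8, 3, 16]
After line 2 (remove first 15): lst = [7, 8, 3, 16]
After line 3 (insert 30 at index 0): lst = [30, 7, 8, 3, 16]

[30, 7, 8, 3, 16]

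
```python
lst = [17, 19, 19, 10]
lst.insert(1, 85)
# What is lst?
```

[17, 85, 19, 19, 10]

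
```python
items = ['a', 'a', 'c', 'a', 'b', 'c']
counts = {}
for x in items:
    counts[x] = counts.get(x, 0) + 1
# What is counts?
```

Initial: counts = {}, items = ['a', 'a', 'c', 'a', 'b', 'c']
See 'a': counts = {'a': 1}
See 'a': counts = {'a': 2}
See 'c': counts = {'a': 2, 'c': 1}
See 'a': counts = {'a': 3, 'c': 1}
See 'b': counts = {'a': 3, 'c': 1, 'b': 1}
See 'c': counts = {'a': 3, 'c': 2, 'b': 1}

{'a': 3, 'c': 2, 'b': 1}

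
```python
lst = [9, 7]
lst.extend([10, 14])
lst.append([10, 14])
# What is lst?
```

After line 1: lst = [9, 7]
After line 2 (extend unpacks [10, 14]): lst = [9, 7, 10, 14]
After line 3 (append adds [10, 14] as single element): lst = [9, 7, 10, 14, [10, 14]]

[9, 7, 10, 14, [10, 14]]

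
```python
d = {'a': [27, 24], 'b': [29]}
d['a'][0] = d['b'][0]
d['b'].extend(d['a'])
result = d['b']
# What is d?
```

After line 1: d = {'a': [27, 24], 'b': [29]}
After line 2 (a[0] = b[0] = 29): d = {'a': [29, 24], 'b': [29]}
After line 3 (b.extend(a) appends [29, 24]): d = {'a': [29, 24], 'b': [29, 29, 24]}
After line 4: result = d['b'] = [29, 29, 24]

{'a': [29, 24], 'b': [29, 29, 24]}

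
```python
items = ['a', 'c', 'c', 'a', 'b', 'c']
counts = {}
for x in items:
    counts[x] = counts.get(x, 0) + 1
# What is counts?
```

Initial: counts = {}, items = ['a', 'c', 'c', 'a', 'b', 'c']
See 'a': counts = {'a': 1}
See 'c': counts = {'a': 1, 'c': 1}
See 'c': counts = {'a': 1, 'c': 2}
See 'a': counts = {'a': 2, 'c': 2}
See 'b': counts = {'a': 2, 'c': 2, 'b': 1}
See 'c': counts = {'a': 2, 'c': 3, 'b': 1}

{'a': 2, 'c': 3, 'b': 1}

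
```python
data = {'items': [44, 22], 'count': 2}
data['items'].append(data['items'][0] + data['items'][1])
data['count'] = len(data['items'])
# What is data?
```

After line 1: data = {'items': [44, 22], 'count': 2}
After line 2 (append 44 + 22 = 66): data = {'items': [44, 22, 66], 'count': 2}
After line 3 (count = len(items) = 3): data = {'items': [44, 22, 66], 'count': 3}

{'items': [44, 22, 66], 'count': 3}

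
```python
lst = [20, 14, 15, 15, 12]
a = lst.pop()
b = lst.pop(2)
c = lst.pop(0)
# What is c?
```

After line 1: lst = [20, 14, 15, 15, 12]
After line 2 (pop() -> a = 12): lst = [20, 14, 15, 15]
After line 3 (pop(2) -> b = 15): lst = [20, 14, 15]
After line 4 (pop(0) -> c = 20): lst = [14, 15]

20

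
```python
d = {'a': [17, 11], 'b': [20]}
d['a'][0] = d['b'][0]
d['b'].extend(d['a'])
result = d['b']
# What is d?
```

After line 1: d = {'a': [17, 11], 'b': [20]}
After line 2 (a[0] = b[0] = 20): d = {'a': [20, 11], 'b': [20]}
After line 3 (b.extend(a) appends [20, 11]): d = {'a': [20, 11], 'b': [20, 20, 11]}
After line 4: result = d['b'] = [20, 20, 11]

{'a': [20, 11], 'b': [20, 20, 11]}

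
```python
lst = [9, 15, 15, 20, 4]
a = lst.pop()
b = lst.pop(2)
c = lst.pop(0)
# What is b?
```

After line 1: lst = [9, 15, 15, 20, 4]
After line 2 (pop() -> a = 4): lst = [9, 15, 15, 20]
After line 3 (pop(2) -> b = 15): lst = [9, 15, 20]
After line 4 (pop(0) -> c = 9): lst = [15, 20]

15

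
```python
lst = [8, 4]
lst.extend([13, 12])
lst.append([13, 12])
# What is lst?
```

After line 1: lst = [8, 4]
After line 2 (extend unpacks [13, 12]): lst = [8, 4, 13, 12]
After line 3 (append adds [13, 12] as single element): lst = [8, 4, 13, 12, [13, 12]]

[8, 4, 13, 12, [13, 12]]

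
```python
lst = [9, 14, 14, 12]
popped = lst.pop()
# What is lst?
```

[9, 14, 14]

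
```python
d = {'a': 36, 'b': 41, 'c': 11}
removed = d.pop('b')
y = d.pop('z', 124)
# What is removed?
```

After line 1: d = {'a': 36, 'b': 41, 'c': 11}
After line 2 (pop 'b' returns 41): d = {'a': 36, 'c': 11}, removed = 41
After line 3 (pop 'z' missing, returns default 124): d = {'a': 36, 'c': 11}, y = 124

41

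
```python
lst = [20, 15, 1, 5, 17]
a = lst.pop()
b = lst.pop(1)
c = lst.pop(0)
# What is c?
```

After line 1: lst = [20, 15, 1, 5, 17]
After line 2 (pop() -> a = 17): lst = [20, 15, 1, 5]
After line 3 (pop(1) -> b = 15): lst = [20, 1, 5]
After line 4 (pop(0) -> c = 20): lst = [1, 5]

20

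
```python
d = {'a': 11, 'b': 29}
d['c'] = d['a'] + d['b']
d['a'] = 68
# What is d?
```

After line 1: d = {'a': 11, 'b': 29}
After line 2 (d['c'] = 11 + 29): d = {'a': 11, 'b': 29, 'c': 40}
After line 3: d = {'a': 68, 'b': 29, 'c': 40}

{'a': 68, 'b': 29, 'c': 40}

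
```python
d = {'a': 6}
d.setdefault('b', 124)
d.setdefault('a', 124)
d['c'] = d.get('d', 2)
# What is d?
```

After line 1: d = {'a': 6}
After line 2 (setdefault adds 'b'=124): d = {'a': 6, 'b': 124}
After line 3 (setdefault 'a' no-op, already exists): d = {'a': 6, 'b': 124}
After line 4 (get('d', 2) returns default since 'd' not in d): d = {'a': 6, 'b': 124, 'c': 2}

{'a': 6, 'b': 124, 'c': 2}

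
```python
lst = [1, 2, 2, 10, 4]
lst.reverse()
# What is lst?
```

[4, 10, 2, 2, 1]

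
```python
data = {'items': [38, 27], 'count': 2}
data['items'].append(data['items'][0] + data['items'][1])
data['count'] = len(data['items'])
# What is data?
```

After line 1: data = {'items': [38, 27], 'count': 2}
After line 2 (append 38 + 27 = 65): data = {'items': [38, 27, 65], 'count': 2}
After line 3 (count = len(items) = 3): data = {'items': [38, 27, 65], 'count': 3}

{'items': [38, 27, 65], 'count': 3}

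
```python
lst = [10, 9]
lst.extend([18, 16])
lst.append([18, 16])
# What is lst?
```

After line 1: lst = [10, 9]
After line 2 (extend unpacks [18, 16]): lst = [10, 9, 18, 16]
After line 3 (append adds [18, 16] as single element): lst = [10, 9, 18, 16, [18, 16]]

[10, 9, 18, 16, [18, 16]]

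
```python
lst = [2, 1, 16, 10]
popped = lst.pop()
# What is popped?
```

10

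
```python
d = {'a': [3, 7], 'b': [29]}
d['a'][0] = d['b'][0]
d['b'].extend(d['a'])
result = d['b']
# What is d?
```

After line 1: d = {'a': [3, 7], 'b': [29]}
After line 2 (a[0] = b[0] = 29): d = {'a': [29, 7], 'b': [29]}
After line 3 (b.extend(a) appends [29, 7]): d = {'a': [29, 7], 'b': [29, 29, 7]}
After line 4: result = d['b'] = [29, 29, 7]

{'a': [29, 7], 'b': [29, 29, 7]}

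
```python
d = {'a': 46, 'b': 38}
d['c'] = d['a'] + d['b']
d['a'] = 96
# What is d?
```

After line 1: d = {'a': 46, 'b': 38}
After line 2 (d['c'] = 46 + 38): d = {'a': 46, 'b': 38, 'c': 84}
After line 3: d = {'a': 96, 'b': 38, 'c': 84}

{'a': 96, 'b': 38, 'c': 84}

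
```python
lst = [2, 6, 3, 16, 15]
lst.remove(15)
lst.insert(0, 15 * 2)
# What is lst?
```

After line 1: lst = [2, 6, 3, 16, 15]
After line 2 (remove first 15): lst = [2, 6, 3, 16]
After line 3 (insert 30 at index 0): lst = [30, 2, 6, 3, 16]

[30, 2, 6, 3, 16]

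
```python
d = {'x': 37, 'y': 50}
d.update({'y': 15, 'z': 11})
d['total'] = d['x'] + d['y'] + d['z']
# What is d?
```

After line 1: d = {'x': 37, 'y': 50}
After line 2 (y overwritten, z added): d = {'x': 37, 'y': 15, 'z': 11}
After line 3 (total = 37 + 15 + 11 = 63): d = {'x': 37, 'y': 15, 'z': 11, 'total': 63}

{'x': 37, 'y': 15, 'z': 11, 'total': 63}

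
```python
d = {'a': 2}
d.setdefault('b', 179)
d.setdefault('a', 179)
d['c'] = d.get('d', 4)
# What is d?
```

After line 1: d = {'a': 2}
After line 2 (setdefault adds 'b'=179): d = {'a': 2, 'b': 179}
After line 3 (setdefault 'a' no-op, already exists): d = {'a': 2, 'b': 179}
After line 4 (get('d', 4) returns default since 'd' not in d): d = {'a': 2, 'b': 179, 'c': 4}

{'a': 2, 'b': 179, 'c': 4}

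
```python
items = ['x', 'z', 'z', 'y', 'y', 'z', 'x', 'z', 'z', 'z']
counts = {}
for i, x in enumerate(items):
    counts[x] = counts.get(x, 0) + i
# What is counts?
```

Initial: counts = {}, items = ['x', 'z', 'z', 'y', 'y', 'z', 'x', 'z', 'z', 'z']
i=0, x='x': counts = {'x': 0}
i=1, x='z': counts = {'x': 0, 'z': 1}
i=2, x='z': counts = {'x': 0, 'z': 3}
i=3, x='y': counts = {'x': 0, 'z': 3, 'y': 3}
i=4, x='y': counts = {'x': 0, 'z': 3, 'y': 7}
i=5, x='z': counts = {'x': 0, 'z': 8, 'y': 7}
i=6, x='x': counts = {'x': 6, 'z': 8, 'y': 7}
i=7, x='z': counts = {'x': 6, 'z': 15, 'y': 7}
i=8, x='z': counts = {'x': 6, 'z': 23, 'y': 7}
i=9, x='z': counts = {'x': 6, 'z': 32, 'y': 7}

{'x': 6, 'z': 32, 'y': 7}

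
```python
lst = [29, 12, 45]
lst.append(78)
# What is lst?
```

[29, 12, 45, 78]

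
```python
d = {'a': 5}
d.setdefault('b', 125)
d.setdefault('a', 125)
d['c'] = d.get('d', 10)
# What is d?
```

After line 1: d = {'a': 5}
After line 2 (setdefault adds 'b'=125): d = {'a': 5, 'b': 125}
After line 3 (setdefault 'a' no-op, already exists): d = {'a': 5, 'b': 125}
After line 4 (get('d', 10) returns default since 'd' not in d): d = {'a': 5, 'b': 125, 'c': 10}

{'a': 5, 'b': 125, 'c': 10}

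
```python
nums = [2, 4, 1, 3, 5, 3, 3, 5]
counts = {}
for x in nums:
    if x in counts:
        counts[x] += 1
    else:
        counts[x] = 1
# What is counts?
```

Initial: counts = {}, nums = [2, 4, 1, 3, 5, 3, 3, 5]
See 2: counts = {2: 1}
See 4: counts = {2: 1, 4: 1}
See 1: counts = {2: 1, 4: 1, 1: 1}
See 3: counts = {2: 1, 4: 1, 1: 1, 3: 1}
See 5: counts = {2: 1, 4: 1, 1: 1, 3: 1, 5: 1}
See 3: counts = {2: 1, 4: 1, 1: 1, 3: 2, 5: 1}
See 3: counts = {2: 1, 4: 1, 1: 1, 3: 3, 5: 1}
See 5: counts = {2: 1, 4: 1, 1: 1, 3: 3, 5: 2}

{2: 1, 4: 1, 1: 1, 3: 3, 5: 2}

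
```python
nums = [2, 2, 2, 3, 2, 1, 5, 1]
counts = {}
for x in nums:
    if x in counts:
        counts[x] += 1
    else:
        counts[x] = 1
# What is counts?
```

Initial: counts = {}, nums = [2, 2, 2, 3, 2, 1, 5, 1]
See 2: counts = {2: 1}
See 2: counts = {2: 2}
See 2: counts = {2: 3}
See 3: counts = {2: 3, 3: 1}
See 2: counts = {2: 4, 3: 1}
See 1: counts = {2: 4, 3: 1, 1: 1}
See 5: counts = {2: 4, 3: 1, 1: 1, 5: 1}
See 1: counts = {2: 4, 3: 1, 1: 2, 5: 1}

{2: 4, 3: 1, 1: 2, 5: 1}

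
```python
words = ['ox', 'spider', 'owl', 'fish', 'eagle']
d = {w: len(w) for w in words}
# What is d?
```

{'ox': 2, 'spider': 6, 'owl': 3, 'fish': 4, 'eagle': 5}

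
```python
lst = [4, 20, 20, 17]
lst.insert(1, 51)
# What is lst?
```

[4, 51, 20, 20, 17]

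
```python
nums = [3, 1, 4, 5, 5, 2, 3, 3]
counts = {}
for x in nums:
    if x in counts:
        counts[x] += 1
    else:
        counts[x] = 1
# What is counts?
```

Initial: counts = {}, nums = [3, 1, 4, 5, 5, 2, 3, 3]
See 3: counts = {3: 1}
See 1: counts = {3: 1, 1: 1}
See 4: counts = {3: 1, 1: 1, 4: 1}
See 5: counts = {3: 1, 1: 1, 4: 1, 5: 1}
See 5: counts = {3: 1, 1: 1, 4: 1, 5: 2}
See 2: counts = {3: 1, 1: 1, 4: 1, 5: 2, 2: 1}
See 3: counts = {3: 2, 1: 1, 4: 1, 5: 2, 2: 1}
See 3: counts = {3: 3, 1: 1, 4: 1, 5: 2, 2: 1}

{3: 3, 1: 1, 4: 1, 5: 2, 2: 1}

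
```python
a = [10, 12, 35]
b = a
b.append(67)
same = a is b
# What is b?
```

After line 1: a = [10, 12, 35]
After line 2 (b = a is an alias, same object): a = [10, 12, 35], b = [10, 12, 35]
After line 3 (b.append mutates the shared list): a = [10, 12, 35, 67], b = [10, 12, 35, 67]
After line 4 (same = a is b; same object -> True): same = True

[10, 12, 35, 67]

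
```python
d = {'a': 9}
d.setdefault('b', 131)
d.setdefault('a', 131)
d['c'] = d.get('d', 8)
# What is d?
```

After line 1: d = {'a': 9}
After line 2 (setdefault adds 'b'=131): d = {'a': 9, 'b': 131}
After line 3 (setdefault 'a' no-op, already exists): d = {'a': 9, 'b': 131}
After line 4 (get('d', 8) returns default since 'd' not in d): d = {'a': 9, 'b': 131, 'c': 8}

{'a': 9, 'b': 131, 'c': 8}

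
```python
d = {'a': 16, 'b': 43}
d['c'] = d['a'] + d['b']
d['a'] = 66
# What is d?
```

After line 1: d = {'a': 16, 'b': 43}
After line 2 (d['c'] = 16 + 43): d = {'a': 16, 'b': 43, 'c': 59}
After line 3: d = {'a': 66, 'b': 43, 'c': 59}

{'a': 66, 'b': 43, 'c': 59}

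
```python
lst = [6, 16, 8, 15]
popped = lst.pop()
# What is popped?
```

15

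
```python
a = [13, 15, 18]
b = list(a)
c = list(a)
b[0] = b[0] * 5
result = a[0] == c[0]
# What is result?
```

After line 1: a = [13, 15, 18]
After line 2 (b = list(a), copy): a = [13, 15, 18], b = [13, 15, 18]
After line 3 (c = list(a) is a copy, new object): c = [13, 15, 18]
After line 4 (b[0] = 13 * 5 = 65; only b mutates (copy)): a = [13, 15, 18], b = [65, 15, 18], c = [13, 15, 18]
After line 5 (a[0] = 13, c[0] = 13; result = True)

True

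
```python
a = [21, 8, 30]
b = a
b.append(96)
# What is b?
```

After line 1: a = [21, 8, 30]
After line 2 (b = a is an alias, same object): a = [21, 8, 30], b = [21, 8, 30]
After line 3 (b.append mutates the shared list): a = [21, 8, 30, 96], b = [21, 8, 30, 96]

[21, 8, 30, 96]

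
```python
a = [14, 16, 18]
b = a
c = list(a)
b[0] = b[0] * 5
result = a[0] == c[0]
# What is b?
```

After line 1: a = [14, 16, 18]
After line 2 (b = a, alias): a = [14, 16, 18], b = [14, 16, 18]
After line 3 (c = list(a) is a copy, new object): c = [14, 16, 18]
After line 4 (b[0] = 14 * 5 = 70; mutates shared a/b): a = b = [70, 16, 18], c = [14, 16, 18]
After line 5 (a[0] = 70, c[0] = 14; result = False)

[70, 16, 18]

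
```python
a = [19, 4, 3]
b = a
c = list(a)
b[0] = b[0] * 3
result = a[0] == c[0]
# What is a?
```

After line 1: a = [19, 4, 3]
After line 2 (b = a, alias): a = [19, 4, 3], b = [19, 4, 3]
After line 3 (c = list(a) is a copy, new object): c = [19, 4, 3]
After line 4 (b[0] = 19 * 3 = 57; mutates shared a/b): a = b = [57, 4, 3], c = [19, 4, 3]
After line 5 (a[0] = 57, c[0] = 19; result = False)

[57, 4, 3]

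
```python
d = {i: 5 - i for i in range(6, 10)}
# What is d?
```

{6: -1, 7: -2, 8: -3, 9: -4}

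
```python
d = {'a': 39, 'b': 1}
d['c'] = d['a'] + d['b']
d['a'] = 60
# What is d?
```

After line 1: d = {'a': 39, 'b': 1}
After line 2 (d['c'] = 39 + 1): d = {'a': 39, 'b': 1, 'c': 40}
After line 3: d = {'a': 60, 'b': 1, 'c': 40}

{'a': 60, 'b': 1, 'c': 40}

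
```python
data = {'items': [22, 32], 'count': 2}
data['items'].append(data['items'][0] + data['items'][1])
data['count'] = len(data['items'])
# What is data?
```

After line 1: data = {'items': [22, 32], 'count': 2}
After line 2 (append 22 + 32 = 54): data = {'items': [22, 32, 54], 'count': 2}
After line 3 (count = len(items) = 3): data = {'items': [22, 32, 54], 'count': 3}

{'items': [22, 32, 54], 'count': 3}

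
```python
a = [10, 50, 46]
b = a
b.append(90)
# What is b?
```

After line 1: a = [10, 50, 46]
After line 2 (b = a is an alias, same object): a = [10, 50, 46], b = [10, 50, 46]
After line 3 (b.append mutates the shared list): a = [10, 50, 46, 90], b = [10, 50, 46, 90]

[10, 50, 46, 90]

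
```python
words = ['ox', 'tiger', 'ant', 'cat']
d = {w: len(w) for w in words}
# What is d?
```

{'ox': 2, 'tiger': 5, 'ant': 3, 'cat': 3}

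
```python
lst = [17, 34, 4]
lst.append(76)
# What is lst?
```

[17, 34, 4, 76]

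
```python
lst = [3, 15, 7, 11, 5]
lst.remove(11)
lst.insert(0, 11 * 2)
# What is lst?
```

After line 1: lst = [3, 15, 7, 11, 5]
After line 2 (remove first 11): lst = [3, 15, 7, 5]
After line 3 (insert 22 at index 0): lst = [22, 3, 15, 7, 5]

[22, 3, 15, 7, 5]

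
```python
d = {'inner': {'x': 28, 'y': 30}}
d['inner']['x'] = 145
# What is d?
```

After line 1: d = {'inner': {'x': 28, 'y': 30}}
After line 2 (inner x overwritten): d = {'inner': {'x': 145, 'y': 30}}

{'inner': {'x': 145, 'y': 30}}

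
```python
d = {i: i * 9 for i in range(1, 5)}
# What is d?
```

{1: 9, 2: 18, 3: 27, 4: 36}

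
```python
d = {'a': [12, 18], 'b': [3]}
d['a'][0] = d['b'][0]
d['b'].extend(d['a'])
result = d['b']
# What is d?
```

After line 1: d = {'a': [12, 18], 'b': [3]}
After line 2 (a[0] = b[0] = 3): d = {'a': [3, 18], 'b': [3]}
After line 3 (b.extend(a) appends [3, 18]): d = {'a': [3, 18], 'b': [3, 3, 18]}
After line 4: result = d['b'] = [3, 3, 18]

{'a': [3, 18], 'b': [3, 3, 18]}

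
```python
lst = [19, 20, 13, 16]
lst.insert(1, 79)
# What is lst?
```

[19, 79, 20, 13, 16]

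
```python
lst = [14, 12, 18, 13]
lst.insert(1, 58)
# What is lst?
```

[14, 58, 12, 18, 13]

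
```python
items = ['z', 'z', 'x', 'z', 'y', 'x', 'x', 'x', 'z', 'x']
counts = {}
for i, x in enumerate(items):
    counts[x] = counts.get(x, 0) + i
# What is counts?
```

Initial: counts = {}, items = ['z', 'z', 'x', 'z', 'y', 'x', 'x', 'x', 'z', 'x']
i=0, x='z': counts = {'z': 0}
i=1, x='z': counts = {'z': 1}
i=2, x='x': counts = {'z': 1, 'x': 2}
i=3, x='z': counts = {'z': 4, 'x': 2}
i=4, x='y': counts = {'z': 4, 'x': 2, 'y': 4}
i=5, x='x': counts = {'z': 4, 'x': 7, 'y': 4}
i=6, x='x': counts = {'z': 4, 'x': 13, 'y': 4}
i=7, x='x': counts = {'z': 4, 'x': 20, 'y': 4}
i=8, x='z': counts = {'z': 12, 'x': 20, 'y': 4}
i=9, x='x': counts = {'z': 12, 'x': 29, 'y': 4}

{'z': 12, 'x': 29, 'y': 4}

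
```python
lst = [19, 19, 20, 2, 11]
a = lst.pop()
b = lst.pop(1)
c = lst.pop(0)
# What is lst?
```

After line 1: lst = [19, 19, 20, 2, 11]
After line 2 (pop() -> a = 11): lst = [19, 19, 20, 2]
After line 3 (pop(1) -> b = 19): lst = [19, 20, 2]
After line 4 (pop(0) -> c = 19): lst = [20, 2]

[20, 2]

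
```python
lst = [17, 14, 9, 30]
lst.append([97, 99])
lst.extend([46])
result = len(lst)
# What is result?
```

After line 1: lst = [17, 14, 9, 30]
After line 2 (append adds [97, 99] as single element): lst = [17, 14, 9, 30, [97, 99]]
After line 3 (extend unpacks [46], adds 46): lst = [17, 14, 9, 30, [97, 99], 46]
After line 4: result = len(lst) = 6

6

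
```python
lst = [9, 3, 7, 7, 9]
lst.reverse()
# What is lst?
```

[9, 7, 7, 3, 9]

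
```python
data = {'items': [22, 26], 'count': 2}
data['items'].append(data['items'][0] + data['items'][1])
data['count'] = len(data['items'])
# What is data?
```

After line 1: data = {'items': [22, 26], 'count': 2}
After line 2 (append 22 + 26 = 48): data = {'items': [22, 26, 48], 'count': 2}
After line 3 (count = len(items) = 3): data = {'items': [22, 26, 48], 'count': 3}

{'items': [22, 26, 48], 'count': 3}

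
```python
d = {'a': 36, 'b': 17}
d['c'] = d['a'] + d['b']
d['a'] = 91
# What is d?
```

After line 1: d = {'a': 36, 'b': 17}
After line 2 (d['c'] = 36 + 17): d = {'a': 36, 'b': 17, 'c': 53}
After line 3: d = {'a': 91, 'b': 17, 'c': 53}

{'a': 91, 'b': 17, 'c': 53}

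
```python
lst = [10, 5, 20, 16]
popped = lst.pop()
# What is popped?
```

16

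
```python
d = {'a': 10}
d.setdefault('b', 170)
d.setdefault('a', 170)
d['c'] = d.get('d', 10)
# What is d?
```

After line 1: d = {'a': 10}
After line 2 (setdefault adds 'b'=170): d = {'a': 10, 'b': 170}
After line 3 (setdefault 'a' no-op, already exists): d = {'a': 10, 'b': 170}
After line 4 (get('d', 10) returns default since 'd' not in d): d = {'a': 10, 'b': 170, 'c': 10}

{'a': 10, 'b': 170, 'c': 10}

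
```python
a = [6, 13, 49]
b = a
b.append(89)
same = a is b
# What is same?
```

After line 1: a = [6, 13, 49]
After line 2 (b = a is an alias, same object): a = [6, 13, 49], b = [6, 13, 49]
After line 3 (b.append mutates the shared list): a = [6, 13, 49, 89], b = [6, 13, 49, 89]
After line 4 (same = a is b; same object -> True): same = True

True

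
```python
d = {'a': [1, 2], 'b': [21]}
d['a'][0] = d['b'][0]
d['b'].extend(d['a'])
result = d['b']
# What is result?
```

After line 1: d = {'a': [1, 2], 'b': [21]}
After line 2 (a[0] = b[0] = 21): d = {'a': [21, 2], 'b': [21]}
After line 3 (b.extend(a) appends [21, 2]): d = {'a': [21, 2], 'b': [21, 21, 2]}
After line 4: result = d['b'] = [21, 21, 2]

[21, 21, 2]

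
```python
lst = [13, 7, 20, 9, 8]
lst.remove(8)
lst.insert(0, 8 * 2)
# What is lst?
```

After line 1: lst = [13, 7, 20, 9, 8]
After line 2 (remove first 8): lst = [13, 7, 20, 9]
After line 3 (insert 16 at index 0): lst = [16, 13, 7, 20, 9]

[16, 13, 7, 20, 9]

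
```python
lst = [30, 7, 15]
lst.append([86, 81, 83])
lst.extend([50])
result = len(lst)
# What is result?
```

After line 1: lst = [30, 7, 15]
After line 2 (append adds [86, 81, 83] as single element): lst = [30, 7, 15, [86, 81, 83]]
After line 3 (extend unpacks [50], adds 50): lst = [30, 7, 15, [86, 81, 83], 50]
After line 4: result = len(lst) = 5

5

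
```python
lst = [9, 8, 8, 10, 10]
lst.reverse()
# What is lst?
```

[10, 10, 8, 8, 9]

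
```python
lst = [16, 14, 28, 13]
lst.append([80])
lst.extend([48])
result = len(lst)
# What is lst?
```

After line 1: lst = [16, 14, 28, 13]
After line 2 (append adds [80] as single element): lst = [16, 14, 28, 13, [80]]
After line 3 (extend unpacks [48], adds 48): lst = [16, 14, 28, 13, [80], 48]
After line 4: result = len(lst) = 6

[16, 14, 28, 13, [80], 48]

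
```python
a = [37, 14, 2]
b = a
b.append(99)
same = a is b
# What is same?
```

After line 1: a = [37, 14, 2]
After line 2 (b = a is an alias, same object): a = [37, 14, 2], b = [37, 14, 2]
After line 3 (b.append mutates the shared list): a = [37, 14, 2, 99], b = [37, 14, 2, 99]
After line 4 (same = a is b; same object -> True): same = True

True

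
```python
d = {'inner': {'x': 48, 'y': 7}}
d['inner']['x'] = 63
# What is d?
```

After line 1: d = {'inner': {'x': 48, 'y': 7}}
After line 2 (inner x overwritten): d = {'inner': {'x': 63, 'y': 7}}

{'inner': {'x': 63, 'y': 7}}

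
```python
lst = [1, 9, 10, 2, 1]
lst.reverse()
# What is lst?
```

[1, 2, 10, 9, 1]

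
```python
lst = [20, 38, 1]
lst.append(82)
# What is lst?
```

[20, 38, 1, 82]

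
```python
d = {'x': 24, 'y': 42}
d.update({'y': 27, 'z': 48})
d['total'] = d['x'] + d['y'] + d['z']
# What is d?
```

After line 1: d = {'x': 24, 'y': 42}
After line 2 (y overwritten, z added): d = {'x': 24, 'y': 27, 'z': 48}
After line 3 (total = 24 + 27 + 48 = 99): d = {'x': 24, 'y': 27, 'z': 48, 'total': 99}

{'x': 24, 'y': 27, 'z': 48, 'total': 99}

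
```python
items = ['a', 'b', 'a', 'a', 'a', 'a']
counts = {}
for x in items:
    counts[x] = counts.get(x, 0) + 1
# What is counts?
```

Initial: counts = {}, items = ['a', 'b', 'a', 'a', 'a', 'a']
See 'a': counts = {'a': 1}
See 'b': counts = {'a': 1, 'b': 1}
See 'a': counts = {'a': 2, 'b': 1}
See 'a': counts = {'a': 3, 'b': 1}
See 'a': counts = {'a': 4, 'b': 1}
See 'a': counts = {'a': 5, 'b': 1}

{'a': 5, 'b': 1}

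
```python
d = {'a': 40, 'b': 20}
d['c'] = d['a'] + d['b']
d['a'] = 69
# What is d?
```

After line 1: d = {'a': 40, 'b': 20}
After line 2 (d['c'] = 40 + 20): d = {'a': 40, 'b': 20, 'c': 60}
After line 3: d = {'a': 69, 'b': 20, 'c': 60}

{'a': 69, 'b': 20, 'c': 60}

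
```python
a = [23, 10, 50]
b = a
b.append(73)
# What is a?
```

After line 1: a = [23, 10, 50]
After line 2 (b = a is an alias, same object): a = [23, 10, 50], b = [23, 10, 50]
After line 3 (b.append mutates the shared list): a = [23, 10, 50, 73], b = [23, 10, 50, 73]

[23, 10, 50, 73]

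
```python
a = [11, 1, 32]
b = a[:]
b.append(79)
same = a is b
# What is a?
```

After line 1: a = [11, 1, 32]
After line 2 (b = a[:] is a shallow copy, new object): a = [11, 1, 32], b = [11, 1, 32]
After line 3 (append only mutates b): a = [11, 1, 32], b = [11, 1, 32, 79]
After line 4 (same = a is b; different objects -> False): same = False

[11, 1, 32]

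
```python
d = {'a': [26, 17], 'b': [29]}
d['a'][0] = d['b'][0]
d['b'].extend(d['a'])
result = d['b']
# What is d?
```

After line 1: d = {'a': [26, 17], 'b': [29]}
After line 2 (a[0] = b[0] = 29): d = {'a': [29, 17], 'b': [29]}
After line 3 (b.extend(a) appends [29, 17]): d = {'a': [29, 17], 'b': [29, 29, 17]}
After line 4: result = d['b'] = [29, 29, 17]

{'a': [29, 17], 'b': [29, 29, 17]}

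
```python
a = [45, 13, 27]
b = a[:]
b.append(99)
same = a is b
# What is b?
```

After line 1: a = [45, 13, 27]
After line 2 (b = a[:] is a shallow copy, new object): a = [45, 13, 27], b = [45, 13, 27]
After line 3 (append only mutates b): a = [45, 13, 27], b = [45, 13, 27, 99]
After line 4 (same = a is b; different objects -> False): same = False

[45, 13, 27, 99]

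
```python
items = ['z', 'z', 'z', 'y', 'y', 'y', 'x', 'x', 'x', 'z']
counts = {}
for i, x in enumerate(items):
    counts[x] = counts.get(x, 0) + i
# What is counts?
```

Initial: counts = {}, items = ['z', 'z', 'z', 'y', 'y', 'y', 'x', 'x', 'x', 'z']
i=0, x='z': counts = {'z': 0}
i=1, x='z': counts = {'z': 1}
i=2, x='z': counts = {'z': 3}
i=3, x='y': counts = {'z': 3, 'y': 3}
i=4, x='y': counts = {'z': 3, 'y': 7}
i=5, x='y': counts = {'z': 3, 'y': 12}
i=6, x='x': counts = {'z': 3, 'y': 12, 'x': 6}
i=7, x='x': counts = {'z': 3, 'y': 12, 'x': 13}
i=8, x='x': counts = {'z': 3, 'y': 12, 'x': 21}
i=9, x='z': counts = {'z': 12, 'y': 12, 'x': 21}

{'z': 12, 'y': 12, 'x': 21}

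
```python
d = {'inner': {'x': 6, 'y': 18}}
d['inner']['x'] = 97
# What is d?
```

After line 1: d = {'inner': {'x': 6, 'y': 18}}
After line 2 (inner x overwritten): d = {'inner': {'x': 97, 'y': 18}}

{'inner': {'x': 97, 'y': 18}}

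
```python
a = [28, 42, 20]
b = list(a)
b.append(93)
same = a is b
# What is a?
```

After line 1: a = [28, 42, 20]
After line 2 (b = list(a) is a shallow copy, new object): a = [28, 42, 20], b = [28, 42, 20]
After line 3 (append only mutates b): a = [28, 42, 20], b = [28, 42, 20, 93]
After line 4 (same = a is b; different objects -> False): same = False

[28, 42, 20]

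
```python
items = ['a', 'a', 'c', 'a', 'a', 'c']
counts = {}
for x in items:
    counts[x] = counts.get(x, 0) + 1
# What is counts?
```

Initial: counts = {}, items = ['a', 'a', 'c', 'a', 'a', 'c']
See 'a': counts = {'a': 1}
See 'a': counts = {'a': 2}
See 'c': counts = {'a': 2, 'c': 1}
See 'a': counts = {'a': 3, 'c': 1}
See 'a': counts = {'a': 4, 'c': 1}
See 'c': counts = {'a': 4, 'c': 2}

{'a': 4, 'c': 2}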